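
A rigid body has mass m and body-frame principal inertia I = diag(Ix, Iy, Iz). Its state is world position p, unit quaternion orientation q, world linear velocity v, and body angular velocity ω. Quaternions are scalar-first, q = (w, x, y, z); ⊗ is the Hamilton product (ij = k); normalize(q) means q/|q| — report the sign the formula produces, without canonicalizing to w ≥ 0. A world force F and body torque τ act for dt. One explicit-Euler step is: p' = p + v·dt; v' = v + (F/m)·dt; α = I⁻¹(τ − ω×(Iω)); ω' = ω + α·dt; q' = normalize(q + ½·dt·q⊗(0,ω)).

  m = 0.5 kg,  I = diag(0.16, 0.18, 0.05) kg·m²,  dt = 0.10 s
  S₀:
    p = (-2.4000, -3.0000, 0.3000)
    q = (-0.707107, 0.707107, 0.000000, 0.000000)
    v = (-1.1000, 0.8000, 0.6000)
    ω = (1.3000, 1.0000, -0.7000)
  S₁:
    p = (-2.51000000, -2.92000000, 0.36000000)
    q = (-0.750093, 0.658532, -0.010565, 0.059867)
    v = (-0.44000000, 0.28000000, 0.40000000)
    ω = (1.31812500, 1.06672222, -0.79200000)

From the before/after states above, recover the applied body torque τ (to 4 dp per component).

ω₁ − ω₀ = (0.01812500, 0.06672222, -0.09200000)
precession coupling = (0.0910, -0.1001, 0.0260)
I·α + gyro = (0.1200, 0.0200, -0.0200)

τ = (0.1200, 0.0200, -0.0200)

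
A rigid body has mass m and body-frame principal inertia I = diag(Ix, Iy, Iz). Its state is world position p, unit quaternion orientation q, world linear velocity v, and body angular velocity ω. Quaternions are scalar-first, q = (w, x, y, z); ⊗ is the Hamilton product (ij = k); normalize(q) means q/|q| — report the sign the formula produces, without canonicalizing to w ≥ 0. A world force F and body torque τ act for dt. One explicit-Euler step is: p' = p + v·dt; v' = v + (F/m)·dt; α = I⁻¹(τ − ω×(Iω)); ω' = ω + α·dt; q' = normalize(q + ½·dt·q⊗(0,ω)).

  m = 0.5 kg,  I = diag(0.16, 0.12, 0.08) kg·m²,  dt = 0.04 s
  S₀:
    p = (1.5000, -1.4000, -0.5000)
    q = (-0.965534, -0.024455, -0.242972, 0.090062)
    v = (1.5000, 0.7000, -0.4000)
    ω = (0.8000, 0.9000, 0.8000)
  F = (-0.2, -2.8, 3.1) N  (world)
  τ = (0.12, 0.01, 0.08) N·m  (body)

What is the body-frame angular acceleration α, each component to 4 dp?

α = (0.9300, -0.3433, 1.3600)

ω×(Iω) gyroscopic = (-0.0288, 0.0512, -0.0288)
α = I⁻¹(τ − ω×Iω) = (0.9300, -0.3433, 1.3600)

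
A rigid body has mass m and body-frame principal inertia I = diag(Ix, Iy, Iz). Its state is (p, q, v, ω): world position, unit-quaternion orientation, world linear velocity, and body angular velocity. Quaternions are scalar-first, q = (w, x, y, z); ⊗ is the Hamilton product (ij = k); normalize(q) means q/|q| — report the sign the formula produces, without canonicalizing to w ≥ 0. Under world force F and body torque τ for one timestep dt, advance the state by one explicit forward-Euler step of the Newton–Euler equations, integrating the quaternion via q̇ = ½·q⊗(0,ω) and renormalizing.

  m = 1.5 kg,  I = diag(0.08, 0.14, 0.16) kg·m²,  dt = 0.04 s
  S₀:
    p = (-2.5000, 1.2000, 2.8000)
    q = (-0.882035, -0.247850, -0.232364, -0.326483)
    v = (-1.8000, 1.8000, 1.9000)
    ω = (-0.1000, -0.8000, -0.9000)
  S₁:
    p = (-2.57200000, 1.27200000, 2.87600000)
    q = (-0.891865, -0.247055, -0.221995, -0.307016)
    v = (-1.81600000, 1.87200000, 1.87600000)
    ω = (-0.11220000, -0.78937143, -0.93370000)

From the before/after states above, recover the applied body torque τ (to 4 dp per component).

Δω = ω₁−ω₀ = (-0.01220000, 0.01062857, -0.03370000)
precession coupling = (0.0144, -0.0072, 0.0048)
I·α + gyro = (-0.0100, 0.0300, -0.1300)

τ = (-0.0100, 0.0300, -0.1300)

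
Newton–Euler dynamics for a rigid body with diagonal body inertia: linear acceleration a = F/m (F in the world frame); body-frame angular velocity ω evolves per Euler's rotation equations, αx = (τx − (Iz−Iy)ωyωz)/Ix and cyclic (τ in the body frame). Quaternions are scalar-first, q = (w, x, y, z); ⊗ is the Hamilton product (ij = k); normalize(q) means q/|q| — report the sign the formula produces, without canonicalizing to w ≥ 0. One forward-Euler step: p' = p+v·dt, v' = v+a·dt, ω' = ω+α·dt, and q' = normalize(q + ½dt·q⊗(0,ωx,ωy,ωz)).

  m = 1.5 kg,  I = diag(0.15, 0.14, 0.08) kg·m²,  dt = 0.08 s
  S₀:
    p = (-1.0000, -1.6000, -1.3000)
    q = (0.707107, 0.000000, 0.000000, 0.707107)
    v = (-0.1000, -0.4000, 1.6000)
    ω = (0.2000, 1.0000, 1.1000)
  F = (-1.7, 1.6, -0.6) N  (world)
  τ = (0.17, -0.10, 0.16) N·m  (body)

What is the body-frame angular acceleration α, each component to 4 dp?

α = (1.5733, -0.8243, 2.0250)

precession coupling ω×(Iω) = (-0.0660, 0.0154, -0.0020)
(τ − ω×Iω)/I = (1.5733, -0.8243, 2.0250)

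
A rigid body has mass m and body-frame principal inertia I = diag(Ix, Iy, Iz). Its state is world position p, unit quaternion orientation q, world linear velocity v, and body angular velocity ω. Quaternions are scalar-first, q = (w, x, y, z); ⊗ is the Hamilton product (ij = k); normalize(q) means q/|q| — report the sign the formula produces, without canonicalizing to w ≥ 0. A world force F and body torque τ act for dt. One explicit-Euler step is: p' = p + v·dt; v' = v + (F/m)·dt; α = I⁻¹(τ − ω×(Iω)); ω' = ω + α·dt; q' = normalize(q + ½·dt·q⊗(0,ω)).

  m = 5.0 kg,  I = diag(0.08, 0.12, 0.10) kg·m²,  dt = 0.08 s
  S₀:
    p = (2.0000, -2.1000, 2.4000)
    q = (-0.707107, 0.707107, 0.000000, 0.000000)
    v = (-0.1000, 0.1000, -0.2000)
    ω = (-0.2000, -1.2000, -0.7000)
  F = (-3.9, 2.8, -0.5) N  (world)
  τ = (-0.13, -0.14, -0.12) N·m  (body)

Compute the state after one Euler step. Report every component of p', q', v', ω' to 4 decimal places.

p' = (1.9920, -2.0920, 2.3840)
q' = (-0.7003, 0.7116, 0.0537, -0.0141)
v' = (-0.1624, 0.1448, -0.2080)
ω' = (-0.3132, -1.2915, -0.8037)

a = F/m = (-0.7800, 0.5600, -0.1000)
new position p' = (1.9920, -2.0920, 2.3840)
v' = v + a·dt = (-0.1624, 0.1448, -0.2080)
precession coupling ω×(Iω) = (-0.0168, -0.0028, 0.0096)
α = I⁻¹(τ − ω×Iω) = (-1.4150, -1.1433, -1.2960)
new body rate ω' = (-0.3132, -1.2915, -0.8037)
Hamilton product q⊗(0,ω) = (0.1414214, 0.1414214, 1.3435033, -0.3535535)
q' = normalize(q + ½dt·q⊗(0,ω)) = (-0.7003, 0.7116, 0.0537, -0.0141)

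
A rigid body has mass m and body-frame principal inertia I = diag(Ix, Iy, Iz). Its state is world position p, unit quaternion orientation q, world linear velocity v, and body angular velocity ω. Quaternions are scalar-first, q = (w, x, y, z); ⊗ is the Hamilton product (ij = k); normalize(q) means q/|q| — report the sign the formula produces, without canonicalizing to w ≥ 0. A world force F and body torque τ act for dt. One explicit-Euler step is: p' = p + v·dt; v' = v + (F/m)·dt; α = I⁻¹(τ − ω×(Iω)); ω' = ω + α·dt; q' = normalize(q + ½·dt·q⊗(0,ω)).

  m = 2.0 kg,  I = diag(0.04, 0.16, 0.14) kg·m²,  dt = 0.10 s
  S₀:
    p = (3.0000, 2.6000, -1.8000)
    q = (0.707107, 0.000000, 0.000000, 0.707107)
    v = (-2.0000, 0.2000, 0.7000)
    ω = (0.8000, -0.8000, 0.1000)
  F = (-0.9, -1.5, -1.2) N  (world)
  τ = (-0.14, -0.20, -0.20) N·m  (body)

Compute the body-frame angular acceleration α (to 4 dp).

ω×(Iω) gyroscopic = (0.0016, -0.0080, -0.0768)
(τ − ω×Iω)/I = (-3.5400, -1.2000, -0.8800)

α = (-3.5400, -1.2000, -0.8800)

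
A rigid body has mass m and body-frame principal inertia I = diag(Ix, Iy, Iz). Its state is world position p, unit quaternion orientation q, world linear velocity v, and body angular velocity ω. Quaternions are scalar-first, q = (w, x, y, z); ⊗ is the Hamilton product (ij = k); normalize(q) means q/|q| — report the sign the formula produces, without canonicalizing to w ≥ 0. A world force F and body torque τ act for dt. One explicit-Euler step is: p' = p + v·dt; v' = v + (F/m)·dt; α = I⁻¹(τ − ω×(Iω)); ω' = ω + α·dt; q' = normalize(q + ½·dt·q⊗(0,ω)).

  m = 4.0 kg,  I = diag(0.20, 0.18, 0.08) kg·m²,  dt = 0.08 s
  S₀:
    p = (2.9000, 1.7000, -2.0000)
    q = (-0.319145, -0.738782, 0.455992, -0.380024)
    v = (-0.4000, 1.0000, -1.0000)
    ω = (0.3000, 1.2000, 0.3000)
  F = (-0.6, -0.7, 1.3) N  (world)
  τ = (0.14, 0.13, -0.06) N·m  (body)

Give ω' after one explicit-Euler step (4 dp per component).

ω' = (0.3704, 1.2530, 0.2472)

angular accel α = (0.8800, 0.6622, -0.6600)
ω + α·dt = (0.3704, 1.2530, 0.2472)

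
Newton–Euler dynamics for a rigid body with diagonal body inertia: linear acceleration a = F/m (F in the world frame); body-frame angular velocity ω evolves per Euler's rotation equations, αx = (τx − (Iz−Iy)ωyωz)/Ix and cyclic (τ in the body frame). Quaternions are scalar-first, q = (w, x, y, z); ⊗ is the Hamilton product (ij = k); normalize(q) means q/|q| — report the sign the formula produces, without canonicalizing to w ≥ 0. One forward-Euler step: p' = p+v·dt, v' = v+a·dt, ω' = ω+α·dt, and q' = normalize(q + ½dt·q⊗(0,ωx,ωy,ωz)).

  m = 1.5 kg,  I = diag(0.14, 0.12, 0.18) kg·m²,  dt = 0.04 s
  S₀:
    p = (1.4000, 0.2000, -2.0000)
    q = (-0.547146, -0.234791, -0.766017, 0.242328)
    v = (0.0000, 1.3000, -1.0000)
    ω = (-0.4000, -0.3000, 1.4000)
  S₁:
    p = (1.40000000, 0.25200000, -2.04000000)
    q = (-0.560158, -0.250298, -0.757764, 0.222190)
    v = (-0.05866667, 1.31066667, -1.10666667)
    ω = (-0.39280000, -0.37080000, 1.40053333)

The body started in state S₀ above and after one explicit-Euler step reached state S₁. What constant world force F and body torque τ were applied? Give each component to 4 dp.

F = (-2.2000, 0.4000, -4.0000)
τ = (0.0000, -0.1900, 0.0000)

Δv = v₁−v₀ = (-0.05866667, 0.01066667, -0.10666667)
applied force F = (-2.2000, 0.4000, -4.0000)
ω₁ − ω₀ = (0.00720000, -0.07080000, 0.00053333)
precession coupling = (-0.0252, 0.0224, -0.0024)
I·α + gyro = (0.0000, -0.1900, 0.0000)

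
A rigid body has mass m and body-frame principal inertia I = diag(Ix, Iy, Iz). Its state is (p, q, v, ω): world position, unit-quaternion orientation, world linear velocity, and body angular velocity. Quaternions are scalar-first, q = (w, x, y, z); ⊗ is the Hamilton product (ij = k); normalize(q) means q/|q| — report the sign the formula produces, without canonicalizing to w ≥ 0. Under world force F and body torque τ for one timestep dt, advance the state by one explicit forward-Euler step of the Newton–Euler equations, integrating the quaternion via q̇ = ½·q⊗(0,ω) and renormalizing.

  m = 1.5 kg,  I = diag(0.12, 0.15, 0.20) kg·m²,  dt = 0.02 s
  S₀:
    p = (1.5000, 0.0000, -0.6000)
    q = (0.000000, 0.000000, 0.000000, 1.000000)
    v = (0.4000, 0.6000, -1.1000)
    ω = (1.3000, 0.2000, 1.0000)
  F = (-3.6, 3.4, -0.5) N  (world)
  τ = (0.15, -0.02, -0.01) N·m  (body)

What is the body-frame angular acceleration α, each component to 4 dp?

α = (1.1667, 0.5600, -0.0890)

precession coupling ω×(Iω) = (0.0100, -0.1040, 0.0078)
α = I⁻¹(τ − ω×Iω) = (1.1667, 0.5600, -0.0890)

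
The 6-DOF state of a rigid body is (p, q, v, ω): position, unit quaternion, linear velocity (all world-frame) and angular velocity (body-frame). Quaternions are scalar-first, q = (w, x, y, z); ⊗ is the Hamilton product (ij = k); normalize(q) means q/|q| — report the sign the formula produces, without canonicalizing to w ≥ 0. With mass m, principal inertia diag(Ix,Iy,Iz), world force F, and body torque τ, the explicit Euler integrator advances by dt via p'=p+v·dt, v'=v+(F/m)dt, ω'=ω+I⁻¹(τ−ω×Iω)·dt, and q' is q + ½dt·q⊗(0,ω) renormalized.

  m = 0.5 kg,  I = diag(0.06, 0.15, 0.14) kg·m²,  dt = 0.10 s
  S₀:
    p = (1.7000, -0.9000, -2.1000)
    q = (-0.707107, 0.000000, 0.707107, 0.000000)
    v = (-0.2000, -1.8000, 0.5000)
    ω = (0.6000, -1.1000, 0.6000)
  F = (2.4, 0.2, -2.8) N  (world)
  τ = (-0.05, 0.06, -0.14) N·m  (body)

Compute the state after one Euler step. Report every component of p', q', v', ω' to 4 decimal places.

p' = (1.6800, -1.0800, -2.0500)
q' = (-0.6666, 0.0000, 0.7442, -0.0423)
v' = (0.2800, -1.7600, -0.0600)
ω' = (0.5057, -1.0408, 0.5424)

angular accel α = (-0.9433, 0.5920, -0.5757)
ω + α·dt = (0.5057, -1.0408, 0.5424)
Hamilton product q⊗(0,ω) = (0.7778177, 0.0000000, 0.7778177, -0.8485284)
q' = normalize(q + ½dt·q⊗(0,ω)) = (-0.6666, 0.0000, 0.7442, -0.0423)
p + v·dt = (1.6800, -1.0800, -2.0500)
v + (F/m)dt = (0.2800, -1.7600, -0.0600)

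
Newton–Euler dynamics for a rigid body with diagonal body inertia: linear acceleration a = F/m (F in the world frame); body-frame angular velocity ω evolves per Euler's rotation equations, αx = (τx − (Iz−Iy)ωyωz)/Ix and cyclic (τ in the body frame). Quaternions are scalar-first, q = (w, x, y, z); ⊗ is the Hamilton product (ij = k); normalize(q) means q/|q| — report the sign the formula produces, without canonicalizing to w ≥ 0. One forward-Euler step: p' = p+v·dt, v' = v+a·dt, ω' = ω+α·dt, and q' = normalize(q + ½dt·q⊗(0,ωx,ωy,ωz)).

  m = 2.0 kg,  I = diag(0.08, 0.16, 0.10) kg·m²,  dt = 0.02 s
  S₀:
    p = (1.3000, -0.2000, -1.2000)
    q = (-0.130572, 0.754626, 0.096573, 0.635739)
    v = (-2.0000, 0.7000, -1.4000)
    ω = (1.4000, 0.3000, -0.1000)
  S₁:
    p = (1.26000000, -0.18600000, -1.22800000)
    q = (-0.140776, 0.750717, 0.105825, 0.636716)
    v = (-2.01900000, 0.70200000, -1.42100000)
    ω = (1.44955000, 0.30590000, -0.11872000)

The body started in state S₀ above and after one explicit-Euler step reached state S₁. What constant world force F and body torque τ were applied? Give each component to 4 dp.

F = (-1.9000, 0.2000, -2.1000)
τ = (0.2000, 0.0500, -0.0600)

rate change Δω = (0.04955000, 0.00590000, -0.01872000)
τ = I·(Δω/dt) + ω₀×(Iω₀) = (0.2000, 0.0500, -0.0600)
v₁ − v₀ = (-0.01900000, 0.00200000, -0.02100000)
F = m·Δv/dt = (-1.9000, 0.2000, -2.1000)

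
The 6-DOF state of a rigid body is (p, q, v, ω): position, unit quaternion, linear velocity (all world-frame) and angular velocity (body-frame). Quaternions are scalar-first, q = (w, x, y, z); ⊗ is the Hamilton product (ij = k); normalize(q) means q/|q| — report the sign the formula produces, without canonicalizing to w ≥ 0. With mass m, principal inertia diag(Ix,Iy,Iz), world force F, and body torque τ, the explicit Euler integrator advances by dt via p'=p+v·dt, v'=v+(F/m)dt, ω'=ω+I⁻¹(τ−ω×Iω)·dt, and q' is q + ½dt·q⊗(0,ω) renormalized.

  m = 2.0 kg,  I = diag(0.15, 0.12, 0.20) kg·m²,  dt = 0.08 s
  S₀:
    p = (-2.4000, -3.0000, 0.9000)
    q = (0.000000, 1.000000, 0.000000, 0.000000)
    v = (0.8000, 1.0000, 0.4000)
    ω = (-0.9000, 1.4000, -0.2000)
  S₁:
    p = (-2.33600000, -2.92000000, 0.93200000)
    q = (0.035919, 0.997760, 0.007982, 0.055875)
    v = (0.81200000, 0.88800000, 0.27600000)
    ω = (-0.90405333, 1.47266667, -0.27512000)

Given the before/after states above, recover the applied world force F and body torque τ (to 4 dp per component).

Δω = ω₁−ω₀ = (-0.00405333, 0.07266667, -0.07512000)
τ = I·(Δω/dt) + ω₀×(Iω₀) = (-0.0300, 0.1000, -0.1500)
v₁ − v₀ = (0.01200000, -0.11200000, -0.12400000)
m·(v₁−v₀)/dt = (0.3000, -2.8000, -3.1000)

F = (0.3000, -2.8000, -3.1000)
τ = (-0.0300, 0.1000, -0.1500)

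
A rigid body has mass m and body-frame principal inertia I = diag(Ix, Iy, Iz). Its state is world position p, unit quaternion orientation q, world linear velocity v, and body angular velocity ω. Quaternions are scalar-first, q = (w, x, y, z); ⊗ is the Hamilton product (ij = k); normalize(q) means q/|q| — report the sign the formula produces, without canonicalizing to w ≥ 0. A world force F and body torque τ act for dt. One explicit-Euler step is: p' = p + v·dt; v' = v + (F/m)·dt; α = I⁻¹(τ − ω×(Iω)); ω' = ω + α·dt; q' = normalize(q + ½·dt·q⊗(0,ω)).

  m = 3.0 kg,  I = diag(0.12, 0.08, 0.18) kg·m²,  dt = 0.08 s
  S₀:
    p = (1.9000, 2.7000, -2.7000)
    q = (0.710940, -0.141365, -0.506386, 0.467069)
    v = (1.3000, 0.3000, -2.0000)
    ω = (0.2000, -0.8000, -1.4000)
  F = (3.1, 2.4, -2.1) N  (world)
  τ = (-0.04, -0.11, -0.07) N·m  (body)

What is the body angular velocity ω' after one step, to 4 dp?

ω' = (0.0987, -0.9268, -1.4340)

precession coupling ω×(Iω) = (0.1120, 0.0168, 0.0064)
angular accel α = (-1.2667, -1.5850, -0.4244)
ω + α·dt = (0.0987, -0.9268, -1.4340)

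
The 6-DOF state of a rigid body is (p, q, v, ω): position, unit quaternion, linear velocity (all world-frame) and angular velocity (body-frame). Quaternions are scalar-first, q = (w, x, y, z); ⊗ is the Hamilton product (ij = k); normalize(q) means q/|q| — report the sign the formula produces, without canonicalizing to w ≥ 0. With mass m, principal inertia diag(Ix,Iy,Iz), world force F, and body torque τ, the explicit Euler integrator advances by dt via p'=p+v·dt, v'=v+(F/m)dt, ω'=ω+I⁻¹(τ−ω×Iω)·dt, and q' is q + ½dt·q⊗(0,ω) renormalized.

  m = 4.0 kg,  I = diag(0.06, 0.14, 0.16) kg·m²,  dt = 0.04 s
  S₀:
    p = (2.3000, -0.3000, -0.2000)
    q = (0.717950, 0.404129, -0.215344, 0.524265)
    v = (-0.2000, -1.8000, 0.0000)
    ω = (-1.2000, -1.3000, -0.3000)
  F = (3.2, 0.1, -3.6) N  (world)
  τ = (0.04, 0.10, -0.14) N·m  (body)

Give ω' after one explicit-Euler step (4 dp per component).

gyro term ω×Iω = (0.0078, -0.0360, 0.1248)
(τ − ω×Iω)/I = (0.5367, 0.9714, -1.6550)
new body rate ω' = (-1.1785, -1.2611, -0.3662)

ω' = (-1.1785, -1.2611, -0.3662)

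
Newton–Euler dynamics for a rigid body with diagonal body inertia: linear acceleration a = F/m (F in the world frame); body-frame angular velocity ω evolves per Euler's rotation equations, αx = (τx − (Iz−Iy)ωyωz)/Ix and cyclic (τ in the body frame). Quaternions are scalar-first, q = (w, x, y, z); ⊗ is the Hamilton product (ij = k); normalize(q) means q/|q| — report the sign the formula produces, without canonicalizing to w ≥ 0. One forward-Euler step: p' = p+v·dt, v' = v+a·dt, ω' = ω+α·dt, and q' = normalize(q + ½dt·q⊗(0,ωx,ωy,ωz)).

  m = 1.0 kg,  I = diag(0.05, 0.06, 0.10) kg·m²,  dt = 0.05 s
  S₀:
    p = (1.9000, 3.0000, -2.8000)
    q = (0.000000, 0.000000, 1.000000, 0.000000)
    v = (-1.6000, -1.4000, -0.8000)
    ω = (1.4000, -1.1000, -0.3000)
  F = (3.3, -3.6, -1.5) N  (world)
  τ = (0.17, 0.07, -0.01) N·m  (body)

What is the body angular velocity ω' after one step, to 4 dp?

ω×(Iω) gyroscopic = (0.0132, 0.0210, -0.0154)
angular accel α = (3.1360, 0.8167, 0.0540)
ω' = ω + α·dt = (1.5568, -1.0592, -0.2973)

ω' = (1.5568, -1.0592, -0.2973)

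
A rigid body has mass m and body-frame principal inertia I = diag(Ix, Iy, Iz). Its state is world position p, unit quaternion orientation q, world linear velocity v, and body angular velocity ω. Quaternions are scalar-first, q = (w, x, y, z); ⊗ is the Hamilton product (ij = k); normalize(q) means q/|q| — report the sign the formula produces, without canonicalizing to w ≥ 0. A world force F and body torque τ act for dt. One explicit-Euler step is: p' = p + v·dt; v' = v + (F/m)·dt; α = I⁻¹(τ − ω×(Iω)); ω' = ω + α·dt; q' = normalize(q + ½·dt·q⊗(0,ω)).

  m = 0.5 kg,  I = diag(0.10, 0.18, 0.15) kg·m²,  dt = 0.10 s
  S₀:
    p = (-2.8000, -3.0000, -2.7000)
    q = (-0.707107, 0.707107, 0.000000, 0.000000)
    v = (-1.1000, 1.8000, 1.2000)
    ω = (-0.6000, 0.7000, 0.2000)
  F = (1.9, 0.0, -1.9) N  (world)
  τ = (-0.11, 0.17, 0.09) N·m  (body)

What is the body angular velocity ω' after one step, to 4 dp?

ω' = (-0.7058, 0.7911, 0.2824)

precession coupling ω×(Iω) = (-0.0042, 0.0060, -0.0336)
α = I⁻¹(τ − ω×Iω) = (-1.0580, 0.9111, 0.8240)
ω + α·dt = (-0.7058, 0.7911, 0.2824)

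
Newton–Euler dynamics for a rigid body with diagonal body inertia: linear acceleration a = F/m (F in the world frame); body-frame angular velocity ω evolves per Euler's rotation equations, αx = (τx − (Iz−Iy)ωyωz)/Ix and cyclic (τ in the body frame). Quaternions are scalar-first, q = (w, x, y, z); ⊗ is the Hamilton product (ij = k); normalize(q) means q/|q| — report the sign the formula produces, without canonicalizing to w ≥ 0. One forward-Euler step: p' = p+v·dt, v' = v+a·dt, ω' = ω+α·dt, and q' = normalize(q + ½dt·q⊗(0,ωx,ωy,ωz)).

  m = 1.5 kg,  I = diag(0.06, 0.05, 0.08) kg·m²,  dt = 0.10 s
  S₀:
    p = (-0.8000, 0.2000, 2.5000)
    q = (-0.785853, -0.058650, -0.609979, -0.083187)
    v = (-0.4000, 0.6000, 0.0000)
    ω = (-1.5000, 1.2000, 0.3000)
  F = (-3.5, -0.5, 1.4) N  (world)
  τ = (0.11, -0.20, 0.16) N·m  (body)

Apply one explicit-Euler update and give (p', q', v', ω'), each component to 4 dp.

p' = (-0.8400, 0.2600, 2.5000)
q' = (-0.7489, -0.0039, -0.6470, -0.1436)
v' = (-0.6333, 0.5667, 0.0933)
ω' = (-1.3347, 0.7820, 0.4775)

a = (-2.3333, -0.3333, 0.9333)
p' = p + v·dt = (-0.8400, 0.2600, 2.5000)
v + (F/m)dt = (-0.6333, 0.5667, 0.0933)
gyro term ω×Iω = (0.0108, 0.0090, 0.0180)
(τ − ω×Iω)/I = (1.6533, -4.1800, 1.7750)
ω + α·dt = (-1.3347, 0.7820, 0.4775)
q⊗(0,ω) = (0.6689559, 1.0956102, -0.8006481, -1.2211044)
q' = normalize(q + ½dt·q⊗(0,ω)) = (-0.7489, -0.0039, -0.6470, -0.1436)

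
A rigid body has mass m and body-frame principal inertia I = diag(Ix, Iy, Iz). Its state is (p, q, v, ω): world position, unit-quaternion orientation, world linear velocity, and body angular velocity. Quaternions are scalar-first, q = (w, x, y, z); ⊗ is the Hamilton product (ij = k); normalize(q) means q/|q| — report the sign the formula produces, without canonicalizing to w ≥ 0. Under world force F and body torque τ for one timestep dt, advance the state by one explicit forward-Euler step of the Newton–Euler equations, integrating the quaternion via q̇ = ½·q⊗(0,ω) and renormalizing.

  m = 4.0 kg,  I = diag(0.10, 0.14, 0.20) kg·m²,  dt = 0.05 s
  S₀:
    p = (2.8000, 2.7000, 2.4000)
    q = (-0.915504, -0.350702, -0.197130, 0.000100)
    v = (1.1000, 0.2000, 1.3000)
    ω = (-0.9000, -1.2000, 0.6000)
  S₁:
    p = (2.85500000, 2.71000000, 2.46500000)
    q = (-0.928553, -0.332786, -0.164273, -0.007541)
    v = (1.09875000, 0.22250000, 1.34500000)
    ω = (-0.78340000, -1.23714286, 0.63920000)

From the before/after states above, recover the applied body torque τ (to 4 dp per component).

ω₁ − ω₀ = (0.11660000, -0.03714286, 0.03920000)
ω₀×(Iω₀) = (-0.0432, 0.0540, 0.0432)
applied torque τ = (0.1900, -0.0500, 0.2000)

τ = (0.1900, -0.0500, 0.2000)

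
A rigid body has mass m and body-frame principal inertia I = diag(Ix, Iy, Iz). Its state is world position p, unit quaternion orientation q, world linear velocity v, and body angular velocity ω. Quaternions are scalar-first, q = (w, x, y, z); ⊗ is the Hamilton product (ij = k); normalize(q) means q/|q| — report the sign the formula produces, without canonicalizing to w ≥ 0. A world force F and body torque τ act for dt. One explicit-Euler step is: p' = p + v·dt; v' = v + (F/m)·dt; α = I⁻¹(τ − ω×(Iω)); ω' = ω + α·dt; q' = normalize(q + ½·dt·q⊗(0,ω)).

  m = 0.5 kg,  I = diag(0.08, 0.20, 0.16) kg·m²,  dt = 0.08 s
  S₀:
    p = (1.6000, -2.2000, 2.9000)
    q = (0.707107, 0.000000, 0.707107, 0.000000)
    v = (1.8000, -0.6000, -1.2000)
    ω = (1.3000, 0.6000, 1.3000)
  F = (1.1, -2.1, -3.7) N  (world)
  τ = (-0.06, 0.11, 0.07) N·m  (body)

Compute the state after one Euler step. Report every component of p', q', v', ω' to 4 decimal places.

p' = (1.7440, -2.2480, 2.8040)
q' = (0.6881, 0.0733, 0.7219, 0.0000)
v' = (1.9760, -0.9360, -1.7920)
ω' = (1.2712, 0.6981, 1.2882)

new position p' = (1.7440, -2.2480, 2.8040)
v + (F/m)dt = (1.9760, -0.9360, -1.7920)
α = I⁻¹(τ − ω×Iω) = (-0.3600, 1.2260, -0.1475)
ω + α·dt = (1.2712, 0.6981, 1.2882)
q⊗(0,ω) = (-0.4242642, 1.8384782, 0.4242642, 0.0000000)
q + ½dt·q⊗(0,ω), renormalized = (0.6881, 0.0733, 0.7219, 0.0000)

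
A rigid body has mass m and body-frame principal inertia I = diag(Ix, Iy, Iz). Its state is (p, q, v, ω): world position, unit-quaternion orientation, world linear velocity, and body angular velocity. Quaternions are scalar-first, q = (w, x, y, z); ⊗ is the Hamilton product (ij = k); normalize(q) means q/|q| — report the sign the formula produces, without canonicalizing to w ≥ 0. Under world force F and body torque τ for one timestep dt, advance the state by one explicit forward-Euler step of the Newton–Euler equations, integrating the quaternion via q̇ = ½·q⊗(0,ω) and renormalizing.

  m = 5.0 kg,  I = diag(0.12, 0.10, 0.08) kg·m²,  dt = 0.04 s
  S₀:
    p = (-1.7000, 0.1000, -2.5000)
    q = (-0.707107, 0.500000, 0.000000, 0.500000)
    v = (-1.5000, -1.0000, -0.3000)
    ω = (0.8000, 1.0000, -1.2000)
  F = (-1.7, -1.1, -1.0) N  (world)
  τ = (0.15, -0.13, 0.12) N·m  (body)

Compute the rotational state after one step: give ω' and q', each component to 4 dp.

precession coupling ω×(Iω) = (0.0240, -0.0384, -0.0160)
(τ − ω×Iω)/I = (1.0500, -0.9160, 1.7000)
new body rate ω' = (0.8420, 0.9634, -1.1320)
q⊗(0,ω) = (0.2000000, -1.0656856, 0.2928930, 1.3485284)
q + ½dt·q⊗(0,ω), renormalized = (-0.7027, 0.4784, 0.0059, 0.5266)

ω' = (0.8420, 0.9634, -1.1320)
q' = (-0.7027, 0.4784, 0.0059, 0.5266)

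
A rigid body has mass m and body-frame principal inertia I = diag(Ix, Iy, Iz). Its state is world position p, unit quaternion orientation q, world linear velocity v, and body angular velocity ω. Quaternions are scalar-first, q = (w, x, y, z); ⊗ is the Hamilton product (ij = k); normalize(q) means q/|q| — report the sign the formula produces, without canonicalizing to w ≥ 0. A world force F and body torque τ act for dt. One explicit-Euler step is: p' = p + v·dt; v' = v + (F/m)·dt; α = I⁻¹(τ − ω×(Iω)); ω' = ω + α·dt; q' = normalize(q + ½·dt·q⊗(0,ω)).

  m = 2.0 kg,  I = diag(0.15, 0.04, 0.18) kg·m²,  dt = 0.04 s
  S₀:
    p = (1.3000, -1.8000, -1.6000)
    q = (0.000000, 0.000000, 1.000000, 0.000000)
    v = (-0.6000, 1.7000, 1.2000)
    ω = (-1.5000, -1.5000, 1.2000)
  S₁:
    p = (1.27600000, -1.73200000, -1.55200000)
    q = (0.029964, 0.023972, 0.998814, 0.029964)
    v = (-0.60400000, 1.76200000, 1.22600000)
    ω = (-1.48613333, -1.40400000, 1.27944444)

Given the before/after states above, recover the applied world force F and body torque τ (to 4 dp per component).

velocity change Δv = (-0.00400000, 0.06200000, 0.02600000)
F = m·Δv/dt = (-0.2000, 3.1000, 1.3000)
Δω = ω₁−ω₀ = (0.01386667, 0.09600000, 0.07944444)
gyro term ω₀×Iω₀ = (-0.2520, 0.0540, -0.2475)
I·α + gyro = (-0.2000, 0.1500, 0.1100)

F = (-0.2000, 3.1000, 1.3000)
τ = (-0.2000, 0.1500, 0.1100)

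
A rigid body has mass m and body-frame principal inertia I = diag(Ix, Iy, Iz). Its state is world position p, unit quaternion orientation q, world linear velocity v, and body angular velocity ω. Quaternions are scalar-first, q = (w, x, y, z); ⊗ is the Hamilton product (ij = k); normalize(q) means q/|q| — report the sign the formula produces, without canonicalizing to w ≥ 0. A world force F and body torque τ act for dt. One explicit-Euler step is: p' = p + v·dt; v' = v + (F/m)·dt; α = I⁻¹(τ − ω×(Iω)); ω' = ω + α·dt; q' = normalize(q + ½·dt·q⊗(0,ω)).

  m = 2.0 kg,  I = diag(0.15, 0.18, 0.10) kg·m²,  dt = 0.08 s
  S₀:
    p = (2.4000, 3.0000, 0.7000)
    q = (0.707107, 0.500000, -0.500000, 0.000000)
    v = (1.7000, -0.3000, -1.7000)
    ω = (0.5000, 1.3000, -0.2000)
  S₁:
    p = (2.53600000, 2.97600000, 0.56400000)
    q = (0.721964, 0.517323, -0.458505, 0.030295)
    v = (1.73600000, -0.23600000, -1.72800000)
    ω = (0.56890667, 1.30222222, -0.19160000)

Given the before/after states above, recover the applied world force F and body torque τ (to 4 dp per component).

ω₁ − ω₀ = (0.06890667, 0.00222222, 0.00840000)
applied torque τ = (0.1500, 0.0000, 0.0300)
v₁ − v₀ = (0.03600000, 0.06400000, -0.02800000)
F = m·Δv/dt = (0.9000, 1.6000, -0.7000)

F = (0.9000, 1.6000, -0.7000)
τ = (0.1500, 0.0000, 0.0300)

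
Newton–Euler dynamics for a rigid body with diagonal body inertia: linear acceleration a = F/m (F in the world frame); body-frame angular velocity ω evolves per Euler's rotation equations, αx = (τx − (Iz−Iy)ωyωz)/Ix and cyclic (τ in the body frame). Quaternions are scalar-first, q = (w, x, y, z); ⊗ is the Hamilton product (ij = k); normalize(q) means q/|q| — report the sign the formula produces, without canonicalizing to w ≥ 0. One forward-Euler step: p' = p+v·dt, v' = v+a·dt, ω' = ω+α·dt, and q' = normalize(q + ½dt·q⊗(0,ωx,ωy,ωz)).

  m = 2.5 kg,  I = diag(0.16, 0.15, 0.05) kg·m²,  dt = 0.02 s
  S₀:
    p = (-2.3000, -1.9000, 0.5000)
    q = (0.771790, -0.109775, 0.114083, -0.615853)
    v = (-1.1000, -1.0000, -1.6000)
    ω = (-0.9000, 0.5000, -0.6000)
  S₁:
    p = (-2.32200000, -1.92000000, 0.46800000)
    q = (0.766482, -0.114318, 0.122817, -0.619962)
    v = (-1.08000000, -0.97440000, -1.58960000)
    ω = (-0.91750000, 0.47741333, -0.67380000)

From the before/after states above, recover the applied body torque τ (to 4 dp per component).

rate change Δω = (-0.01750000, -0.02258667, -0.07380000)
I·α + gyro = (-0.1100, -0.1100, -0.1800)

τ = (-0.1100, -0.1100, -0.1800)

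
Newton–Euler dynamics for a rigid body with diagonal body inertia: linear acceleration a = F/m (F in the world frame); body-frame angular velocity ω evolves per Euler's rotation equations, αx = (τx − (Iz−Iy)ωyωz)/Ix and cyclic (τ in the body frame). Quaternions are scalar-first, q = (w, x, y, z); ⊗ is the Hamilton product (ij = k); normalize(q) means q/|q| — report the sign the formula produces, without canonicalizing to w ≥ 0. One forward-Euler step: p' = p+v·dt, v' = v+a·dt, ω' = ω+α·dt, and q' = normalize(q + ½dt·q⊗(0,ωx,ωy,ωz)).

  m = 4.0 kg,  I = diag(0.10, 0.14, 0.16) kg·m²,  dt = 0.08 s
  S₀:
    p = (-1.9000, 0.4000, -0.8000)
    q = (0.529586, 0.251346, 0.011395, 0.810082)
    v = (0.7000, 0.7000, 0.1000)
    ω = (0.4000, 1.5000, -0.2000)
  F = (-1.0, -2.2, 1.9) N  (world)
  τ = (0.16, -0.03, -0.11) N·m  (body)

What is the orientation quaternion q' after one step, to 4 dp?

q' = (0.5303, 0.2107, 0.0580, 0.8191)

2q̇ = q⊗(0,ω) = (0.0443855, -1.0055676, 1.1686810, 0.2665438)
q + ½dt·q⊗(0,ω), renormalized = (0.5303, 0.2107, 0.0580, 0.8191)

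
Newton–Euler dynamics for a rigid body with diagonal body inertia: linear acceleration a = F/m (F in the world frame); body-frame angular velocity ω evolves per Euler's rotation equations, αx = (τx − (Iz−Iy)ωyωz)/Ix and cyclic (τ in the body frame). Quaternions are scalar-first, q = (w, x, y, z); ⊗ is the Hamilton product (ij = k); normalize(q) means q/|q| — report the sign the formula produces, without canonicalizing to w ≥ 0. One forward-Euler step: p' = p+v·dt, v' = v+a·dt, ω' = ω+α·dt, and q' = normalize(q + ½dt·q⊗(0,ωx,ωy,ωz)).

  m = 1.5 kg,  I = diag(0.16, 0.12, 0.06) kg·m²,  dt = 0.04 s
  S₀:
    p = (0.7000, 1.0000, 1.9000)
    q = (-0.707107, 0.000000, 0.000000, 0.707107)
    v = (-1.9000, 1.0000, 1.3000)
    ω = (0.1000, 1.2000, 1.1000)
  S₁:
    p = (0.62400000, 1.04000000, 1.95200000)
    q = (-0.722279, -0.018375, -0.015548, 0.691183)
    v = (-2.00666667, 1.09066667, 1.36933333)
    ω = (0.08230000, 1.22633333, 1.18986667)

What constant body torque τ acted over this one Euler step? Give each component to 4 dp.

ω₁ − ω₀ = (-0.01770000, 0.02633333, 0.08986667)
I·α + gyro = (-0.1500, 0.0900, 0.1300)

τ = (-0.1500, 0.0900, 0.1300)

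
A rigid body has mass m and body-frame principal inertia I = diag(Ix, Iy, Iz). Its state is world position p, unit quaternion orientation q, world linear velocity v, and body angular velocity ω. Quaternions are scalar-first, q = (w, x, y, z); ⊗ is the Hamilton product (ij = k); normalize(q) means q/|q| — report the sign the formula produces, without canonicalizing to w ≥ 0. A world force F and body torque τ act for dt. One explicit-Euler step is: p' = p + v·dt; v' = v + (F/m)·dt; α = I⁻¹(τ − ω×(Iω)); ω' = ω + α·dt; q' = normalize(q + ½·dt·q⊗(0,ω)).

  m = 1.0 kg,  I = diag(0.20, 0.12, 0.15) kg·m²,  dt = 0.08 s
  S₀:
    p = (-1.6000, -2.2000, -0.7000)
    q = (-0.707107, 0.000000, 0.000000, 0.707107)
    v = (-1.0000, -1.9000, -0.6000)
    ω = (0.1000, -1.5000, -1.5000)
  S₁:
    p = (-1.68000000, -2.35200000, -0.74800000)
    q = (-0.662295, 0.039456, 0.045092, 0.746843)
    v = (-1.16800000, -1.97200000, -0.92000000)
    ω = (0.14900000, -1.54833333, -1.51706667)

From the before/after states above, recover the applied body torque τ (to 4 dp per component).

τ = (0.1900, -0.0800, -0.0200)

rate change Δω = (0.04900000, -0.04833333, -0.01706667)
precession coupling = (0.0675, -0.0075, 0.0120)
I·α + gyro = (0.1900, -0.0800, -0.0200)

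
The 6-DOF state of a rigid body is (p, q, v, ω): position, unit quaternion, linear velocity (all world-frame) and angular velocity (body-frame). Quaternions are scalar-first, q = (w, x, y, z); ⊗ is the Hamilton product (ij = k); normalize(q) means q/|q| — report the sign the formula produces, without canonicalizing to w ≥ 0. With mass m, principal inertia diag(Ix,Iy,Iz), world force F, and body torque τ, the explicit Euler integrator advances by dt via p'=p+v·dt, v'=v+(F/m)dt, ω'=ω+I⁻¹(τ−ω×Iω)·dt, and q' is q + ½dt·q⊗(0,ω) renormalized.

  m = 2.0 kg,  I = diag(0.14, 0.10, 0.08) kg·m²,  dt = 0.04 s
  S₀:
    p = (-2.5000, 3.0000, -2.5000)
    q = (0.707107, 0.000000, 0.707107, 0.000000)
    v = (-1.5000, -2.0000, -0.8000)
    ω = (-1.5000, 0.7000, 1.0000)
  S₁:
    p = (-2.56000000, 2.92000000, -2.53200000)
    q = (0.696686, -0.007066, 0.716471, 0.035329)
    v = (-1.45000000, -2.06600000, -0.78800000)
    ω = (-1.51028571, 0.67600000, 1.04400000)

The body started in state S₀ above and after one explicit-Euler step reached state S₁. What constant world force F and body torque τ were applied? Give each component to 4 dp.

F = (2.5000, -3.3000, 0.6000)
τ = (-0.0500, -0.1500, 0.1300)

rate change Δω = (-0.01028571, -0.02400000, 0.04400000)
gyro term ω₀×Iω₀ = (-0.0140, -0.0900, 0.0420)
I·α + gyro = (-0.0500, -0.1500, 0.1300)
velocity change Δv = (0.05000000, -0.06600000, 0.01200000)
applied force F = (2.5000, -3.3000, 0.6000)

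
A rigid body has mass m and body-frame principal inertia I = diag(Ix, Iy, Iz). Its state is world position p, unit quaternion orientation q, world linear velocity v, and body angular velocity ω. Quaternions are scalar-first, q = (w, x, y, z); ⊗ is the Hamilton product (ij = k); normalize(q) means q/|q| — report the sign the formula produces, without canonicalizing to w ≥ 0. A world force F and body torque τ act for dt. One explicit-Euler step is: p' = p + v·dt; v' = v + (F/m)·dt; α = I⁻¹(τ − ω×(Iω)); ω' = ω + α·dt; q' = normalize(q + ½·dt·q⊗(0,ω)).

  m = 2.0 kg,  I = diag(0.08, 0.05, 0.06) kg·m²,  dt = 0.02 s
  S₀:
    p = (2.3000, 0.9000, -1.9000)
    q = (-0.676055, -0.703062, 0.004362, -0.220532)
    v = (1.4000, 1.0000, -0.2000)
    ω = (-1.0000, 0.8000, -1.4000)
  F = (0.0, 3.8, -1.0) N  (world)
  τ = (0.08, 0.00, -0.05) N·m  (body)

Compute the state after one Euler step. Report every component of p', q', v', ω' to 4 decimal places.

precession coupling ω×(Iω) = (-0.0112, 0.0280, 0.0240)
α = I⁻¹(τ − ω×Iω) = (1.1400, -0.5600, -1.2333)
new body rate ω' = (-0.9772, 0.7888, -1.4247)
2q̇ = q⊗(0,ω) = (-1.0152964, 0.8463738, -1.3045988, 0.3883894)
updated quaternion q' = (-0.6861, -0.6945, -0.0087, -0.2166)
p' = p + v·dt = (2.3280, 0.9200, -1.9040)
v' = v + a·dt = (1.4000, 1.0380, -0.2100)

p' = (2.3280, 0.9200, -1.9040)
q' = (-0.6861, -0.6945, -0.0087, -0.2166)
v' = (1.4000, 1.0380, -0.2100)
ω' = (-0.9772, 0.7888, -1.4247)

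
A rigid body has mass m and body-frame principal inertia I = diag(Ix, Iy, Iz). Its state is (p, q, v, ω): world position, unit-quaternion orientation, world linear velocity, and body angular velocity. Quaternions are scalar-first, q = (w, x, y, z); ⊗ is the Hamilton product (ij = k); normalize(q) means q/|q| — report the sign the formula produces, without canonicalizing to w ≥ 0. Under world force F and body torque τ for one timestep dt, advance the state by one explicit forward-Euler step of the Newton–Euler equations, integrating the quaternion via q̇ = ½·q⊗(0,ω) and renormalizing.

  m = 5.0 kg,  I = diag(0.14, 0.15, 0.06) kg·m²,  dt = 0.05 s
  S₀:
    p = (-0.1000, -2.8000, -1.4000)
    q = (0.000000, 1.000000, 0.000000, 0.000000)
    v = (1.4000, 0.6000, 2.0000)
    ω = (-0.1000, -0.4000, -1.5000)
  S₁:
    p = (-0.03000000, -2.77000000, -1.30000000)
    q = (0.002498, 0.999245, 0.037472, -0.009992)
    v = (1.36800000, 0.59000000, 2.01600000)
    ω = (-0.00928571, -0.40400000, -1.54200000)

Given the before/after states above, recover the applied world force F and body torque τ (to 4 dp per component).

Δω = ω₁−ω₀ = (0.09071429, -0.00400000, -0.04200000)
gyro term ω₀×Iω₀ = (-0.0540, 0.0120, 0.0004)
I·α + gyro = (0.2000, 0.0000, -0.0500)
v₁ − v₀ = (-0.03200000, -0.01000000, 0.01600000)
applied force F = (-3.2000, -1.0000, 1.6000)

F = (-3.2000, -1.0000, 1.6000)
τ = (0.2000, 0.0000, -0.0500)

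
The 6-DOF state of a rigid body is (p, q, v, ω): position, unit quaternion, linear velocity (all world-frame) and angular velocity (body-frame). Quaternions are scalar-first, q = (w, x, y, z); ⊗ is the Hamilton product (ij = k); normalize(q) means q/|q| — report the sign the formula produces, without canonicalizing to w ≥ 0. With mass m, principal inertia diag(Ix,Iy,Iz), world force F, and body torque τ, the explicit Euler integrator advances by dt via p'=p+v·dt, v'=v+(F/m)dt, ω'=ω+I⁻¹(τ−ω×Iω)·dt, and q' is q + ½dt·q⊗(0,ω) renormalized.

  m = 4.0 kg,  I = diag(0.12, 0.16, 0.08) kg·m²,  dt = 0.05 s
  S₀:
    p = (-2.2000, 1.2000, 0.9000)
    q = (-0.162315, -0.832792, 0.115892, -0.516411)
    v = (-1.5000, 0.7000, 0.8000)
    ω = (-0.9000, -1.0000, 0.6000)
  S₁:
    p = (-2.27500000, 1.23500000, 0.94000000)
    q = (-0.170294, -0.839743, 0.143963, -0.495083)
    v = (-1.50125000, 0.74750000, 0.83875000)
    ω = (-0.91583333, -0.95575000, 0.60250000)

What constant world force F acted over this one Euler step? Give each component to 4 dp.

F = (-0.1000, 3.8000, 3.1000)

velocity change Δv = (-0.00125000, 0.04750000, 0.03875000)
F = m·Δv/dt = (-0.1000, 3.8000, 3.1000)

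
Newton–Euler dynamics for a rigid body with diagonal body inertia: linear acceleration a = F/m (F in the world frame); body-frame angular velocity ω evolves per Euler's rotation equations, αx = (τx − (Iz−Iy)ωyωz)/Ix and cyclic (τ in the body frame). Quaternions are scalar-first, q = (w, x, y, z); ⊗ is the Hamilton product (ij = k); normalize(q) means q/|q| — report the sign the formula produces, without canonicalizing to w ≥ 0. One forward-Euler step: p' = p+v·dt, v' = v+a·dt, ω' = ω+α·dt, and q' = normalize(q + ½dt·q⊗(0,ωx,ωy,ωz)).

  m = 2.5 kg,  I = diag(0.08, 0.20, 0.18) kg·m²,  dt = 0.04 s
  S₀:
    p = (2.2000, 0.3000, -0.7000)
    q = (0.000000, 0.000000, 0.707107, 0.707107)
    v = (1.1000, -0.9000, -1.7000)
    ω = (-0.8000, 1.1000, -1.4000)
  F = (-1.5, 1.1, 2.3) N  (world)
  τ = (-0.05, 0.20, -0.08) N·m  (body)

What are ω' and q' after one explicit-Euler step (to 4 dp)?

ω' = (-0.8404, 1.1624, -1.3943)
q' = (0.0042, -0.0353, 0.6953, 0.7179)

α = I⁻¹(τ − ω×Iω) = (-1.0100, 1.5600, 0.1422)
new body rate ω' = (-0.8404, 1.1624, -1.3943)
2q̇ = q⊗(0,ω) = (0.2121321, -1.7677675, -0.5656856, 0.5656856)
q' = normalize(q + ½dt·q⊗(0,ω)) = (0.0042, -0.0353, 0.6953, 0.7179)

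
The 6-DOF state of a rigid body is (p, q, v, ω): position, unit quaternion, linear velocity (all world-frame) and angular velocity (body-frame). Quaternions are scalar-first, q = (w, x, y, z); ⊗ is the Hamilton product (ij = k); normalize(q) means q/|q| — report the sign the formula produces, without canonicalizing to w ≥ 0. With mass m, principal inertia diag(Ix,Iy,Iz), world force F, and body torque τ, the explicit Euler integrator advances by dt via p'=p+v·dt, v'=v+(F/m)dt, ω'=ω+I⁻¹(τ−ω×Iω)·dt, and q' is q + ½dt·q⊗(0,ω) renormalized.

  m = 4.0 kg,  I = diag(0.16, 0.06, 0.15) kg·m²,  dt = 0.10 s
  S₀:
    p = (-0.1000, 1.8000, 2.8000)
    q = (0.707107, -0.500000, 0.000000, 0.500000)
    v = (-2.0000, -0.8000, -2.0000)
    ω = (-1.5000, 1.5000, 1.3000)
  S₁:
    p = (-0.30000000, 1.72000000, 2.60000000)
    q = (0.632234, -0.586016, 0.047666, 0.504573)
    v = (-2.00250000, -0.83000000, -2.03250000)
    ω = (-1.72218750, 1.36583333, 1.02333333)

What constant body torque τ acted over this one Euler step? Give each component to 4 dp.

Δω = ω₁−ω₀ = (-0.22218750, -0.13416667, -0.27666667)
applied torque τ = (-0.1800, -0.1000, -0.1900)

τ = (-0.1800, -0.1000, -0.1900)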